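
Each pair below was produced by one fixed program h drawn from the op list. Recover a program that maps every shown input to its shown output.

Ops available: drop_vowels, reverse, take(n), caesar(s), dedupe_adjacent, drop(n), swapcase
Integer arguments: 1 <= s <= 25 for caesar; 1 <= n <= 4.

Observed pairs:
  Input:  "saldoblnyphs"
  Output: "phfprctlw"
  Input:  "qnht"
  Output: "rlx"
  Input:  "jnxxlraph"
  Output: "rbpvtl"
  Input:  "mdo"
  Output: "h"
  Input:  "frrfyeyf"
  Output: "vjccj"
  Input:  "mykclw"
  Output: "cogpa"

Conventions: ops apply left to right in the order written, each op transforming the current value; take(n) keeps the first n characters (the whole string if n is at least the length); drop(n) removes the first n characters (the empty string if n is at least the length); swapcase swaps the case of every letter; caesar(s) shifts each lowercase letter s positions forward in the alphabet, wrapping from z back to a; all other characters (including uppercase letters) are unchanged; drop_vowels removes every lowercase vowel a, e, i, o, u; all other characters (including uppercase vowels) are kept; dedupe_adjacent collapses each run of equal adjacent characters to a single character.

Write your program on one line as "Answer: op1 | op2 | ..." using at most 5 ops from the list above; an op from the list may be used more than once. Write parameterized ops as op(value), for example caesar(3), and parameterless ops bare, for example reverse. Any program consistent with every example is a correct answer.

dedupe_adjacent | drop_vowels | caesar(3) | caesar(1) | drop(1)

Check, running the answer program on each example:
  "saldoblnyphs" -> "saldoblnyphs" -> "sldblnyphs" -> "vogeoqbskv" -> "wphfprctlw" -> "phfprctlw"
  "qnht" -> "qnht" -> "qnht" -> "tqkw" -> "urlx" -> "rlx"
  "jnxxlraph" -> "jnxlraph" -> "jnxlrph" -> "mqaousk" -> "nrbpvtl" -> "rbpvtl"
  "mdo" -> "mdo" -> "md" -> "pg" -> "qh" -> "h"
  "frrfyeyf" -> "frfyeyf" -> "frfyyf" -> "iuibbi" -> "jvjccj" -> "vjccj"
  "mykclw" -> "mykclw" -> "mykclw" -> "pbnfoz" -> "qcogpa" -> "cogpa"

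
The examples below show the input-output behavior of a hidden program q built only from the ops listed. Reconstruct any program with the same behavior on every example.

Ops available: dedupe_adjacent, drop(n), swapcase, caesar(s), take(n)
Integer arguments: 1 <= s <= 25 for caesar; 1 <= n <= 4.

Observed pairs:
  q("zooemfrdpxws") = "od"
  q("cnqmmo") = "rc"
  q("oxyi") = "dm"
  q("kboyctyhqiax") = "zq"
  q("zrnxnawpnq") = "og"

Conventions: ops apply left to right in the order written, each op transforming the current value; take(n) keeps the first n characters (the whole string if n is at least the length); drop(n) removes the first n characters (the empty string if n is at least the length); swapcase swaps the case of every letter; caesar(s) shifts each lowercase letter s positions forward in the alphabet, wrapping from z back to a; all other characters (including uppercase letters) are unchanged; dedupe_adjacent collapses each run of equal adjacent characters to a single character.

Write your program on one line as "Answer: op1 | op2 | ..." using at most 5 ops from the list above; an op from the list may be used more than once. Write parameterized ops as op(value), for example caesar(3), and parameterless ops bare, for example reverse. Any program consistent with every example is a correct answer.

caesar(15) | swapcase | take(2) | swapcase

Check, running the answer program on each example:
  "zooemfrdpxws" -> "oddtbugsemlh" -> "ODDTBUGSEMLH" -> "OD" -> "od"
  "cnqmmo" -> "rcfbbd" -> "RCFBBD" -> "RC" -> "rc"
  "oxyi" -> "dmnx" -> "DMNX" -> "DM" -> "dm"
  "kboyctyhqiax" -> "zqdnrinwfxpm" -> "ZQDNRINWFXPM" -> "ZQ" -> "zq"
  "zrnxnawpnq" -> "ogcmcplecf" -> "OGCMCPLECF" -> "OG" -> "og"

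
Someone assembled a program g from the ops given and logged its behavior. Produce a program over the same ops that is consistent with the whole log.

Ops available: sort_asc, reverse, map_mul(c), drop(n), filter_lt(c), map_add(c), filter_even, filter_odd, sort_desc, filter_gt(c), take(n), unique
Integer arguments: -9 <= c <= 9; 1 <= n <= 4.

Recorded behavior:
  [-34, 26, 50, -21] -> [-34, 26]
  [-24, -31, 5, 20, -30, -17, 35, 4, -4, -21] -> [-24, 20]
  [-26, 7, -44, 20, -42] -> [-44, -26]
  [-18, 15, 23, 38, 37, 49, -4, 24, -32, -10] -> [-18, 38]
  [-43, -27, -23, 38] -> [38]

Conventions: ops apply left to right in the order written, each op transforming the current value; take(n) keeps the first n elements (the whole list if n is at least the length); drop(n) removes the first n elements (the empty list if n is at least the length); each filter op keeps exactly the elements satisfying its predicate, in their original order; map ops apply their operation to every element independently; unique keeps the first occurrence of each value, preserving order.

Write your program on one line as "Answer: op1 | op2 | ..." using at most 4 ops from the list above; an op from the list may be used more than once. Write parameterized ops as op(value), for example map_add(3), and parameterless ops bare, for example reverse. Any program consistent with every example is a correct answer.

filter_even | take(2) | reverse | sort_asc

Check, running the answer program on each example:
  [-34, 26, 50, -21] -> [-34, 26, 50] -> [-34, 26] -> [26, -34] -> [-34, 26]
  [-24, -31, 5, 20, -30, -17, 35, 4, -4, -21] -> [-24, 20, -30, 4, -4] -> [-24, 20] -> [20, -24] -> [-24, 20]
  [-26, 7, -44, 20, -42] -> [-26, -44, 20, -42] -> [-26, -44] -> [-44, -26] -> [-44, -26]
  [-18, 15, 23, 38, 37, 49, -4, 24, -32, -10] -> [-18, 38, -4, 24, -32, -10] -> [-18, 38] -> [38, -18] -> [-18, 38]
  [-43, -27, -23, 38] -> [38] -> [38] -> [38] -> [38]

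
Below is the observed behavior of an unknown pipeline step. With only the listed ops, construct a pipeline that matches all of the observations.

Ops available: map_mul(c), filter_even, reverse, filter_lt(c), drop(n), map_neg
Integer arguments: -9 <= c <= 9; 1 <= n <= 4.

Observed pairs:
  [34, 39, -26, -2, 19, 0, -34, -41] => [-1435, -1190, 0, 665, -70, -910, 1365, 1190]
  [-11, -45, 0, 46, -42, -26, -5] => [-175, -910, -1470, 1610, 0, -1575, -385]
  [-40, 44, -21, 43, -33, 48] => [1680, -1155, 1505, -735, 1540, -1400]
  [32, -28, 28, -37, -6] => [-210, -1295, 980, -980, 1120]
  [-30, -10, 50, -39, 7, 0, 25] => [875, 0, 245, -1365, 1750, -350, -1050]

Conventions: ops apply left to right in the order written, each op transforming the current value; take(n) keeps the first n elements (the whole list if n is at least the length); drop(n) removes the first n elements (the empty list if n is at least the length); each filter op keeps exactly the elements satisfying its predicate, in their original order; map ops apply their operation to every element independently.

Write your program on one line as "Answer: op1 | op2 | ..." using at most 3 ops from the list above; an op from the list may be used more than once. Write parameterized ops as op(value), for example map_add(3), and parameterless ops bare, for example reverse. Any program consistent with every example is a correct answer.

map_mul(-5) | map_mul(-7) | reverse

Check, running the answer program on each example:
  [34, 39, -26, -2, 19, 0, -34, -41] -> [-170, -195, 130, 10, -95, 0, 170, 205] -> [1190, 1365, -910, -70, 665, 0, -1190, -1435] -> [-1435, -1190, 0, 665, -70, -910, 1365, 1190]
  [-11, -45, 0, 46, -42, -26, -5] -> [55, 225, 0, -230, 210, 130, 25] -> [-385, -1575, 0, 1610, -1470, -910, -175] -> [-175, -910, -1470, 1610, 0, -1575, -385]
  [-40, 44, -21, 43, -33, 48] -> [200, -220, 105, -215, 165, -240] -> [-1400, 1540, -735, 1505, -1155, 1680] -> [1680, -1155, 1505, -735, 1540, -1400]
  [32, -28, 28, -37, -6] -> [-160, 140, -140, 185, 30] -> [1120, -980, 980, -1295, -210] -> [-210, -1295, 980, -980, 1120]
  [-30, -10, 50, -39, 7, 0, 25] -> [150, 50, -250, 195, -35, 0, -125] -> [-1050, -350, 1750, -1365, 245, 0, 875] -> [875, 0, 245, -1365, 1750, -350, -1050]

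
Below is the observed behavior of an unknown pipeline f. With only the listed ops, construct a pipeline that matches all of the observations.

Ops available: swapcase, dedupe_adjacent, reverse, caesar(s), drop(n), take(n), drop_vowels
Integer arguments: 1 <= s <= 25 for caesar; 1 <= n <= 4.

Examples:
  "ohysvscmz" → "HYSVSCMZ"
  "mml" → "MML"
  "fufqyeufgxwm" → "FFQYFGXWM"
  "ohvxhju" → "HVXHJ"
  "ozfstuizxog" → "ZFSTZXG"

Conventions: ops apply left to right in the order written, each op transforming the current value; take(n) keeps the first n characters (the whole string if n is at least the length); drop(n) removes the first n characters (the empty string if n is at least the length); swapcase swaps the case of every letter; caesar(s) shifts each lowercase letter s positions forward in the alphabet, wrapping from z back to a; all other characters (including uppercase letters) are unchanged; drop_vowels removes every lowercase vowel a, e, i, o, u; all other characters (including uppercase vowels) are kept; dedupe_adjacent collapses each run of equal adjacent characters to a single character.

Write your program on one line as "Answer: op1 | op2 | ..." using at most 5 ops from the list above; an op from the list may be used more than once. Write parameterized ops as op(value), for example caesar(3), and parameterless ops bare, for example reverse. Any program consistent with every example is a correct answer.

reverse | drop_vowels | reverse | swapcase

Check, running the answer program on each example:
  "ohysvscmz" -> "zmcsvsyho" -> "zmcsvsyh" -> "hysvscmz" -> "HYSVSCMZ"
  "mml" -> "lmm" -> "lmm" -> "mml" -> "MML"
  "fufqyeufgxwm" -> "mwxgfueyqfuf" -> "mwxgfyqff" -> "ffqyfgxwm" -> "FFQYFGXWM"
  "ohvxhju" -> "ujhxvho" -> "jhxvh" -> "hvxhj" -> "HVXHJ"
  "ozfstuizxog" -> "goxziutsfzo" -> "gxztsfz" -> "zfstzxg" -> "ZFSTZXG"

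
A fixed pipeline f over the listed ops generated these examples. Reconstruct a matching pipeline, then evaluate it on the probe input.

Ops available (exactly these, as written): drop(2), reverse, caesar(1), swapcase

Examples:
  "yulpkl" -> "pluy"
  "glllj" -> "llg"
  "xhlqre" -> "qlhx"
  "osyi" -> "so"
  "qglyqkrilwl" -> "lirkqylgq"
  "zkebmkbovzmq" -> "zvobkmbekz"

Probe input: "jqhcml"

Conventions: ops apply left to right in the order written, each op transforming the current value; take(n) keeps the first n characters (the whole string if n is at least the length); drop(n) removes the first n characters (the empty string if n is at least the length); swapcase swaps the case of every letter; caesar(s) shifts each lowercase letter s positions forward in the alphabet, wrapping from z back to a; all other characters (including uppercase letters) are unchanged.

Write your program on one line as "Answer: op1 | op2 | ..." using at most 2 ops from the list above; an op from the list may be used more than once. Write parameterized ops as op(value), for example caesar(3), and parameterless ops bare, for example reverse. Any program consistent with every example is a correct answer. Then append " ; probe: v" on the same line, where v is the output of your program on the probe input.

reverse | drop(2) ; probe: "chqj"

Check, running the answer program on each example:
  "yulpkl" -> "lkpluy" -> "pluy"
  "glllj" -> "jlllg" -> "llg"
  "xhlqre" -> "erqlhx" -> "qlhx"
  "osyi" -> "iyso" -> "so"
  "qglyqkrilwl" -> "lwlirkqylgq" -> "lirkqylgq"
  "zkebmkbovzmq" -> "qmzvobkmbekz" -> "zvobkmbekz"
  probe: "jqhcml" -> "lmchqj" -> "chqj"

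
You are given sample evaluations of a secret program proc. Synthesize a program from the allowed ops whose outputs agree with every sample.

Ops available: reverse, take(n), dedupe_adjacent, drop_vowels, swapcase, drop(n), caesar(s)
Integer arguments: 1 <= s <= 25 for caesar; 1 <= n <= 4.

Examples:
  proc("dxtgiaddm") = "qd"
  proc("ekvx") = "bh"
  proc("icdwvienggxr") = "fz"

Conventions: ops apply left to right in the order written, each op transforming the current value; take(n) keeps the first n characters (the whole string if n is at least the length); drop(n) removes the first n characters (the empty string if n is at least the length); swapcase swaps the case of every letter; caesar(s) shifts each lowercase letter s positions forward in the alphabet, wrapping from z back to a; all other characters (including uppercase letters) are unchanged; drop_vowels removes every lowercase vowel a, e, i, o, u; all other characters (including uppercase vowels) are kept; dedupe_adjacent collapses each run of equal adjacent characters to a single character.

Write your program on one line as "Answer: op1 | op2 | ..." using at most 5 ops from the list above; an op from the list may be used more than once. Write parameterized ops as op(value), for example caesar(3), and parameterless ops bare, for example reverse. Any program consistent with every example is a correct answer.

caesar(5) | caesar(18) | drop_vowels | take(2)

Check, running the answer program on each example:
  "dxtgiaddm" -> "icylnfiir" -> "auqdfxaaj" -> "qdfxj" -> "qd"
  "ekvx" -> "jpac" -> "bhsu" -> "bhs" -> "bh"
  "icdwvienggxr" -> "nhibanjsllcw" -> "fzatsfbkdduo" -> "fztsfbkdd" -> "fz"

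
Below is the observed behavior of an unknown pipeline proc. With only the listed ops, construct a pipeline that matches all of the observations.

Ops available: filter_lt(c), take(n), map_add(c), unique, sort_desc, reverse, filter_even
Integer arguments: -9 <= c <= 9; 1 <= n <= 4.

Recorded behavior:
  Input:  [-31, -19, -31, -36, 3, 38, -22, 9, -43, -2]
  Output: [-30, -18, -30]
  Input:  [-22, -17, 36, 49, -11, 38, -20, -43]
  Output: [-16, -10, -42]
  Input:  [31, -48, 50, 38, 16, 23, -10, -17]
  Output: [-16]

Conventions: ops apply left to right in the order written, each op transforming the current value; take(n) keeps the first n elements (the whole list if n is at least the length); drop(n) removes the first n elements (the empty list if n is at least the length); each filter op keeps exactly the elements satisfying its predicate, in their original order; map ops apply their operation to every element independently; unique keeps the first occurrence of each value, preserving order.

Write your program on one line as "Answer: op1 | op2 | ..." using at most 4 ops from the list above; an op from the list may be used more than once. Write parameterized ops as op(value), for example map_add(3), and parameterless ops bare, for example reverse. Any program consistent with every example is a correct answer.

filter_lt(-2) | map_add(1) | filter_even | take(3)

Check, running the answer program on each example:
  [-31, -19, -31, -36, 3, 38, -22, 9, -43, -2] -> [-31, -19, -31, -36, -22, -43] -> [-30, -18, -30, -35, -21, -42] -> [-30, -18, -30, -42] -> [-30, -18, -30]
  [-22, -17, 36, 49, -11, 38, -20, -43] -> [-22, -17, -11, -20, -43] -> [-21, -16, -10, -19, -42] -> [-16, -10, -42] -> [-16, -10, -42]
  [31, -48, 50, 38, 16, 23, -10, -17] -> [-48, -10, -17] -> [-47, -9, -16] -> [-16] -> [-16]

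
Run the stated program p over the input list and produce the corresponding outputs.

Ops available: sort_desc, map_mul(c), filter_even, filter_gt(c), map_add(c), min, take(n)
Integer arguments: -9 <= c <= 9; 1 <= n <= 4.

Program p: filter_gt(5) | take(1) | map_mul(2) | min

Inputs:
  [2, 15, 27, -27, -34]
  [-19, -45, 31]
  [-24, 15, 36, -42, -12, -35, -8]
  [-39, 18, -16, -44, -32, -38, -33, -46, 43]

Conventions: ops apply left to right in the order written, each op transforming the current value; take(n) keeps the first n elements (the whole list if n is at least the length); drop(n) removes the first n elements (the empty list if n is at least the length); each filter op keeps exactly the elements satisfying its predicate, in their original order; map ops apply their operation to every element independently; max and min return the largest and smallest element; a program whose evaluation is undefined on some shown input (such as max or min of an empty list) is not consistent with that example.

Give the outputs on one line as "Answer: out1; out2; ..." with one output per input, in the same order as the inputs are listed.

30; 62; 30; 36

Execution, op by op:
  [2, 15, 27, -27, -34] -> [15, 27] -> [15] -> [30] -> 30
  [-19, -45, 31] -> [31] -> [31] -> [62] -> 62
  [-24, 15, 36, -42, -12, -35, -8] -> [15, 36] -> [15] -> [30] -> 30
  [-39, 18, -16, -44, -32, -38, -33, -46, 43] -> [18, 43] -> [18] -> [36] -> 36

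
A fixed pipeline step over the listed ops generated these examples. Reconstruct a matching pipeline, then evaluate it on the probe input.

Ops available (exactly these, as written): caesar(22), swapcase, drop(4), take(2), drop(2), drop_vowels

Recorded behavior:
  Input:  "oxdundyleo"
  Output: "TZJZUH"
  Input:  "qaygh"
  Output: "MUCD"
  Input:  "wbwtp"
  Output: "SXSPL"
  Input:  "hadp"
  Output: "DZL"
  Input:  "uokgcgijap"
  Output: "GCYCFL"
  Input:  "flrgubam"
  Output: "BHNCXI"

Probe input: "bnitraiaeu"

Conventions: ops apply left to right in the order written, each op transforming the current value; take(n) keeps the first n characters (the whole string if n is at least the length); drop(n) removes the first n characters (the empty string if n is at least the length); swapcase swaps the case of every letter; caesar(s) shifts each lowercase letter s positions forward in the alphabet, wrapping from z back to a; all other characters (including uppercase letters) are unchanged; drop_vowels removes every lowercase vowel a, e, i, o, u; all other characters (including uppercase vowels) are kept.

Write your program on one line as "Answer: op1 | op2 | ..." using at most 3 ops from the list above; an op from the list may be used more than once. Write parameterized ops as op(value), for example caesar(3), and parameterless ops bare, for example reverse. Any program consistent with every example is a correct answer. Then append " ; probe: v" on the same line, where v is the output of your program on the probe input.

drop_vowels | caesar(22) | swapcase ; probe: "XJPN"

Check, running the answer program on each example:
  "oxdundyleo" -> "xdndyl" -> "tzjzuh" -> "TZJZUH"
  "qaygh" -> "qygh" -> "mucd" -> "MUCD"
  "wbwtp" -> "wbwtp" -> "sxspl" -> "SXSPL"
  "hadp" -> "hdp" -> "dzl" -> "DZL"
  "uokgcgijap" -> "kgcgjp" -> "gcycfl" -> "GCYCFL"
  "flrgubam" -> "flrgbm" -> "bhncxi" -> "BHNCXI"
  probe: "bnitraiaeu" -> "bntr" -> "xjpn" -> "XJPN"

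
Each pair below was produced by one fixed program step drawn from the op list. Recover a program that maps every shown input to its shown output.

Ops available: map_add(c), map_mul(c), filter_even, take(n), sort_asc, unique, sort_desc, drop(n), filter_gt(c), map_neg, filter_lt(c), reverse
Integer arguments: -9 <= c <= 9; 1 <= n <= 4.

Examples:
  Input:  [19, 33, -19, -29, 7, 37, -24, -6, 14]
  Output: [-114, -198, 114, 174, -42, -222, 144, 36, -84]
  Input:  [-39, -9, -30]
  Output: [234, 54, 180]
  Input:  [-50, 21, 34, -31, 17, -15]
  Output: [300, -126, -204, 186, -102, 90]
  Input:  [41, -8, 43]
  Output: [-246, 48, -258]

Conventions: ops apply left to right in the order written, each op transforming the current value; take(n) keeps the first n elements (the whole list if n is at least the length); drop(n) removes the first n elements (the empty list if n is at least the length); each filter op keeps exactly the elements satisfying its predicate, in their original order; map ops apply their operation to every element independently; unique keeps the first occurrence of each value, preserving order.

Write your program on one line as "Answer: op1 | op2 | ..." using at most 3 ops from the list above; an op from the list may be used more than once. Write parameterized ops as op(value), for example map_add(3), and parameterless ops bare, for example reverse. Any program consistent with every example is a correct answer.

map_mul(6) | map_neg

Check, running the answer program on each example:
  [19, 33, -19, -29, 7, 37, -24, -6, 14] -> [114, 198, -114, -174, 42, 222, -144, -36, 84] -> [-114, -198, 114, 174, -42, -222, 144, 36, -84]
  [-39, -9, -30] -> [-234, -54, -180] -> [234, 54, 180]
  [-50, 21, 34, -31, 17, -15] -> [-300, 126, 204, -186, 102, -90] -> [300, -126, -204, 186, -102, 90]
  [41, -8, 43] -> [246, -48, 258] -> [-246, 48, -258]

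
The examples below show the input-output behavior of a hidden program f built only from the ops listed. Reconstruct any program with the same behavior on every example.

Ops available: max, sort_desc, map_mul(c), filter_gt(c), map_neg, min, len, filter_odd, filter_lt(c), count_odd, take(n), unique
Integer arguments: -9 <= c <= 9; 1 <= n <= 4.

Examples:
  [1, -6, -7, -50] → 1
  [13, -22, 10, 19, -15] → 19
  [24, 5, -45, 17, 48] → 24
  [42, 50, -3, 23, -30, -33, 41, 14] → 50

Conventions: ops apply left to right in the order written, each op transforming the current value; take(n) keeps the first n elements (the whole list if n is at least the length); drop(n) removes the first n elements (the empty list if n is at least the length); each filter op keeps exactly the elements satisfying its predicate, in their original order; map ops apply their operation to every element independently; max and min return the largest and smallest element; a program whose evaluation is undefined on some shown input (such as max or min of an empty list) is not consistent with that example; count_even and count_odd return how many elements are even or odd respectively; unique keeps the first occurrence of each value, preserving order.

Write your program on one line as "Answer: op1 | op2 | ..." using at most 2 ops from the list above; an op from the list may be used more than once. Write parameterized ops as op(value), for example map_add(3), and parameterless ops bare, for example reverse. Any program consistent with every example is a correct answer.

take(4) | max

Check, running the answer program on each example:
  [1, -6, -7, -50] -> [1, -6, -7, -50] -> 1
  [13, -22, 10, 19, -15] -> [13, -22, 10, 19] -> 19
  [24, 5, -45, 17, 48] -> [24, 5, -45, 17] -> 24
  [42, 50, -3, 23, -30, -33, 41, 14] -> [42, 50, -3, 23] -> 50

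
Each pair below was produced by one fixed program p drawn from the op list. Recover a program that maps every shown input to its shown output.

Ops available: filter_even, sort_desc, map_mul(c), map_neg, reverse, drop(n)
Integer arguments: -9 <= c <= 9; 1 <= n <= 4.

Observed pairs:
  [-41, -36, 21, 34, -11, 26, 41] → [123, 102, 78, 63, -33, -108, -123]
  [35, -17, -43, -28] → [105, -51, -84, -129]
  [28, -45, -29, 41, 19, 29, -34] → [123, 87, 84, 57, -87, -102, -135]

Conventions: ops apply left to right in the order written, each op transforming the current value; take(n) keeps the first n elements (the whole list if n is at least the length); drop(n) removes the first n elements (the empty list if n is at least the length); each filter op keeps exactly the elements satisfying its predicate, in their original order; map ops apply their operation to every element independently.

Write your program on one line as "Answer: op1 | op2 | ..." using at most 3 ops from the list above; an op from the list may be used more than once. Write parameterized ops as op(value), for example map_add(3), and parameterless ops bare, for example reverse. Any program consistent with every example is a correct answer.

map_neg | map_mul(-3) | sort_desc

Check, running the answer program on each example:
  [-41, -36, 21, 34, -11, 26, 41] -> [41, 36, -21, -34, 11, -26, -41] -> [-123, -108, 63, 102, -33, 78, 123] -> [123, 102, 78, 63, -33, -108, -123]
  [35, -17, -43, -28] -> [-35, 17, 43, 28] -> [105, -51, -129, -84] -> [105, -51, -84, -129]
  [28, -45, -29, 41, 19, 29, -34] -> [-28, 45, 29, -41, -19, -29, 34] -> [84, -135, -87, 123, 57, 87, -102] -> [123, 87, 84, 57, -87, -102, -135]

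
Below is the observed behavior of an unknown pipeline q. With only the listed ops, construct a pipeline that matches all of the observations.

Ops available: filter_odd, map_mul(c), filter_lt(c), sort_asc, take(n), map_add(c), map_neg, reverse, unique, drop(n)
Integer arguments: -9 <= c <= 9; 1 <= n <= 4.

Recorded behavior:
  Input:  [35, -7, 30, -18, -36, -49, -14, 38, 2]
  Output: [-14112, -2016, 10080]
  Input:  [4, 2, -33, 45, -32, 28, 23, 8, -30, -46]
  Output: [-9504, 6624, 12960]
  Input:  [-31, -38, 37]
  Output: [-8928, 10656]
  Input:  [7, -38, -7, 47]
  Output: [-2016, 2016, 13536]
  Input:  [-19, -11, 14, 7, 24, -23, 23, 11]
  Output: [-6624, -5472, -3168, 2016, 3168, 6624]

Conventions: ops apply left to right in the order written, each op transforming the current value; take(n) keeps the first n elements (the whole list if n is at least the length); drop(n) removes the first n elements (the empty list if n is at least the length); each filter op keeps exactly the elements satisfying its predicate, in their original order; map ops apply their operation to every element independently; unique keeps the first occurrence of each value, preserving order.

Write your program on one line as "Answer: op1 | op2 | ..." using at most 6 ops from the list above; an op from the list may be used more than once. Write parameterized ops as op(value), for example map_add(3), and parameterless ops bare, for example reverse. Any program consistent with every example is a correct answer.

sort_asc | filter_odd | map_mul(9) | map_mul(-4) | map_mul(-8)

Check, running the answer program on each example:
  [35, -7, 30, -18, -36, -49, -14, 38, 2] -> [-49, -36, -18, -14, -7, 2, 30, 35, 38] -> [-49, -7, 35] -> [-441, -63, 315] -> [1764, 252, -1260] -> [-14112, -2016, 10080]
  [4, 2, -33, 45, -32, 28, 23, 8, -30, -46] -> [-46, -33, -32, -30, 2, 4, 8, 23, 28, 45] -> [-33, 23, 45] -> [-297, 207, 405] -> [1188, -828, -1620] -> [-9504, 6624, 12960]
  [-31, -38, 37] -> [-38, -31, 37] -> [-31, 37] -> [-279, 333] -> [1116, -1332] -> [-8928, 10656]
  [7, -38, -7, 47] -> [-38, -7, 7, 47] -> [-7, 7, 47] -> [-63, 63, 423] -> [252, -252, -1692] -> [-2016, 2016, 13536]
  [-19, -11, 14, 7, 24, -23, 23, 11] -> [-23, -19, -11, 7, 11, 14, 23, 24] -> [-23, -19, -11, 7, 11, 23] -> [-207, -171, -99, 63, 99, 207] -> [828, 684, 396, -252, -396, -828] -> [-6624, -5472, -3168, 2016, 3168, 6624]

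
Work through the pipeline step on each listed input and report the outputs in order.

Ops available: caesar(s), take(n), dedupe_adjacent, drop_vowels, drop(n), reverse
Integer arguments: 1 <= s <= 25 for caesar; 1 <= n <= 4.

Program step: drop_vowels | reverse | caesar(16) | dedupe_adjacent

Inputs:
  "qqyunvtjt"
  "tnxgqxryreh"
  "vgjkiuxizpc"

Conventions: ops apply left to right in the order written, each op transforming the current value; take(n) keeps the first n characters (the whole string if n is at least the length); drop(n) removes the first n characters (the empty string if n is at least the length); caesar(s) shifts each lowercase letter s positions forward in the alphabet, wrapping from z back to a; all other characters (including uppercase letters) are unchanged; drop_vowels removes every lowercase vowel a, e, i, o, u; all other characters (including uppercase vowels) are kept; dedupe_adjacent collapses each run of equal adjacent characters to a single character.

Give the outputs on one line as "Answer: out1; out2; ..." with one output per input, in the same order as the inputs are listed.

Execution, op by op:
  "qqyunvtjt" -> "qqynvtjt" -> "tjtvnyqq" -> "jzjldogg" -> "jzjldog"
  "tnxgqxryreh" -> "tnxgqxryrh" -> "hryrxqgxnt" -> "xhohngwndj" -> "xhohngwndj"
  "vgjkiuxizpc" -> "vgjkxzpc" -> "cpzxkjgv" -> "sfpnazwl" -> "sfpnazwl"

"jzjldog"; "xhohngwndj"; "sfpnazwl"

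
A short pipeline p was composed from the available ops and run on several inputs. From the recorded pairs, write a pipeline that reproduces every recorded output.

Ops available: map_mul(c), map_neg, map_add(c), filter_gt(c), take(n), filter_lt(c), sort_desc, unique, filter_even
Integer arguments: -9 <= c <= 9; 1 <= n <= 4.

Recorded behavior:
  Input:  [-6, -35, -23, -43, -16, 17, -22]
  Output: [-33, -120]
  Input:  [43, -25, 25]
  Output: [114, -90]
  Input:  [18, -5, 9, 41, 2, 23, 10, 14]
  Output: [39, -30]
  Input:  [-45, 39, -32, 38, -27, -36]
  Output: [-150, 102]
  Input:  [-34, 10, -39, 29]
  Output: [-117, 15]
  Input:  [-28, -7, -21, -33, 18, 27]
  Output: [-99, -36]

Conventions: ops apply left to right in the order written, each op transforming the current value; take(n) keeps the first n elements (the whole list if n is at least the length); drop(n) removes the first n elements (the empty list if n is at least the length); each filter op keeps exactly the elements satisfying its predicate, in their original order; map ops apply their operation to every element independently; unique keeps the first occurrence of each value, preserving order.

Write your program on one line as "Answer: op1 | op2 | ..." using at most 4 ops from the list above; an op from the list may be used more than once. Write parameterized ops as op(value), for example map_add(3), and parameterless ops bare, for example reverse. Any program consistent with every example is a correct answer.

take(2) | map_add(-5) | map_mul(3)

Check, running the answer program on each example:
  [-6, -35, -23, -43, -16, 17, -22] -> [-6, -35] -> [-11, -40] -> [-33, -120]
  [43, -25, 25] -> [43, -25] -> [38, -30] -> [114, -90]
  [18, -5, 9, 41, 2, 23, 10, 14] -> [18, -5] -> [13, -10] -> [39, -30]
  [-45, 39, -32, 38, -27, -36] -> [-45, 39] -> [-50, 34] -> [-150, 102]
  [-34, 10, -39, 29] -> [-34, 10] -> [-39, 5] -> [-117, 15]
  [-28, -7, -21, -33, 18, 27] -> [-28, -7] -> [-33, -12] -> [-99, -36]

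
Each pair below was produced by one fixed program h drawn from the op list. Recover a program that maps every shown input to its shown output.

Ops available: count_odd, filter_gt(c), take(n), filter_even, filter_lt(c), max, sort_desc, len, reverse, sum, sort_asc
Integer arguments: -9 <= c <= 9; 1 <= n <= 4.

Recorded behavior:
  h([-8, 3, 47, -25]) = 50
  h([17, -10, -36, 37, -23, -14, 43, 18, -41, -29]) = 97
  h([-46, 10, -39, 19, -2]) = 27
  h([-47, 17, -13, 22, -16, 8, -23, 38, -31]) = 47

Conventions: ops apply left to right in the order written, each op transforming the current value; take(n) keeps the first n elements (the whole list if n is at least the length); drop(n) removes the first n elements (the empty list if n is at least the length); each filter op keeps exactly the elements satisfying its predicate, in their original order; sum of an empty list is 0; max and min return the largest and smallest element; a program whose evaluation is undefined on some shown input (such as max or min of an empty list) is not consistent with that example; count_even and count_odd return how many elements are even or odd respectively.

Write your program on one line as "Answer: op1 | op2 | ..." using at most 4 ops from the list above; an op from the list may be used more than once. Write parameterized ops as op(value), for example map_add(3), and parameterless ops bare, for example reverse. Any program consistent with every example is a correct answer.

filter_gt(-5) | take(3) | sort_desc | sum

Check, running the answer program on each example:
  [-8, 3, 47, -25] -> [3, 47] -> [3, 47] -> [47, 3] -> 50
  [17, -10, -36, 37, -23, -14, 43, 18, -41, -29] -> [17, 37, 43, 18] -> [17, 37, 43] -> [43, 37, 17] -> 97
  [-46, 10, -39, 19, -2] -> [10, 19, -2] -> [10, 19, -2] -> [19, 10, -2] -> 27
  [-47, 17, -13, 22, -16, 8, -23, 38, -31] -> [17, 22, 8, 38] -> [17, 22, 8] -> [22, 17, 8] -> 47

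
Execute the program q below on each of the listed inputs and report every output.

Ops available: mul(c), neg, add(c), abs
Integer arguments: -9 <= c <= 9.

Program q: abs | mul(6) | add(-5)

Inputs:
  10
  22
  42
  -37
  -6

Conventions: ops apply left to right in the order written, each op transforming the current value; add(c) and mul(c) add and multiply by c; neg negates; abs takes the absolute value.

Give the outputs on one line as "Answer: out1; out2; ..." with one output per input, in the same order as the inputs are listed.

Execution, op by op:
  10 -> 10 -> 60 -> 55
  22 -> 22 -> 132 -> 127
  42 -> 42 -> 252 -> 247
  -37 -> 37 -> 222 -> 217
  -6 -> 6 -> 36 -> 31

55; 127; 247; 217; 31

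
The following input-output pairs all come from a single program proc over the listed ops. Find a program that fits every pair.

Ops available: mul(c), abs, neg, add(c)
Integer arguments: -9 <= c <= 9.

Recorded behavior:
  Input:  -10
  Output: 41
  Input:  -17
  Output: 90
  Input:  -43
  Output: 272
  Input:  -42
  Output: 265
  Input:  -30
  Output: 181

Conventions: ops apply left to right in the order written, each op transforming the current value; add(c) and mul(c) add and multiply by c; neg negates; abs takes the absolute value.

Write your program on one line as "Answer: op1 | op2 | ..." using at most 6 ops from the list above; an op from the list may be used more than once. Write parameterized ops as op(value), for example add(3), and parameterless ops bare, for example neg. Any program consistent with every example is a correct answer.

add(3) | neg | mul(7) | neg | add(8) | abs

Check, running the answer program on each example:
  -10 -> -7 -> 7 -> 49 -> -49 -> -41 -> 41
  -17 -> -14 -> 14 -> 98 -> -98 -> -90 -> 90
  -43 -> -40 -> 40 -> 280 -> -280 -> -272 -> 272
  -42 -> -39 -> 39 -> 273 -> -273 -> -265 -> 265
  -30 -> -27 -> 27 -> 189 -> -189 -> -181 -> 181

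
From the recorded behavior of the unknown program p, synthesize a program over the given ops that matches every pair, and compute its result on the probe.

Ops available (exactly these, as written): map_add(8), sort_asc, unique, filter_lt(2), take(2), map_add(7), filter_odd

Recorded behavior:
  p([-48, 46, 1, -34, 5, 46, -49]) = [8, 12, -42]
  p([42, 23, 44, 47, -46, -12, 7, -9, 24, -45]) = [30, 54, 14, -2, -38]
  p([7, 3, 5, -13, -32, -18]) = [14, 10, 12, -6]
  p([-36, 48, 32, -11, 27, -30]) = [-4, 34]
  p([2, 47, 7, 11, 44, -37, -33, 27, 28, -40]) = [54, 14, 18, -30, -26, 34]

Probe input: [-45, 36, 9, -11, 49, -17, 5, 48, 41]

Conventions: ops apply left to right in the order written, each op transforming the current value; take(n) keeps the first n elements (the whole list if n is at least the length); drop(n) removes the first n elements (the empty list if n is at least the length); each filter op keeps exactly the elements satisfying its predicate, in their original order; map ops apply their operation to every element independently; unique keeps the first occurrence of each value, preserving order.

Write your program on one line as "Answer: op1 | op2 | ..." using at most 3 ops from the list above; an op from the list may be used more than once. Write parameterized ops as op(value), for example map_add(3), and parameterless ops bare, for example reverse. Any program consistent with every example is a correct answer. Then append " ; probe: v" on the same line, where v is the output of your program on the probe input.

unique | filter_odd | map_add(7) ; probe: [-38, 16, -4, 56, -10, 12, 48]

Check, running the answer program on each example:
  [-48, 46, 1, -34, 5, 46, -49] -> [-48, 46, 1, -34, 5, -49] -> [1, 5, -49] -> [8, 12, -42]
  [42, 23, 44, 47, -46, -12, 7, -9, 24, -45] -> [42, 23, 44, 47, -46, -12, 7, -9, 24, -45] -> [23, 47, 7, -9, -45] -> [30, 54, 14, -2, -38]
  [7, 3, 5, -13, -32, -18] -> [7, 3, 5, -13, -32, -18] -> [7, 3, 5, -13] -> [14, 10, 12, -6]
  [-36, 48, 32, -11, 27, -30] -> [-36, 48, 32, -11, 27, -30] -> [-11, 27] -> [-4, 34]
  [2, 47, 7, 11, 44, -37, -33, 27, 28, -40] -> [2, 47, 7, 11, 44, -37, -33, 27, 28, -40] -> [47, 7, 11, -37, -33, 27] -> [54, 14, 18, -30, -26, 34]
  probe: [-45, 36, 9, -11, 49, -17, 5, 48, 41] -> [-45, 36, 9, -11, 49, -17, 5, 48, 41] -> [-45, 9, -11, 49, -17, 5, 41] -> [-38, 16, -4, 56, -10, 12, 48]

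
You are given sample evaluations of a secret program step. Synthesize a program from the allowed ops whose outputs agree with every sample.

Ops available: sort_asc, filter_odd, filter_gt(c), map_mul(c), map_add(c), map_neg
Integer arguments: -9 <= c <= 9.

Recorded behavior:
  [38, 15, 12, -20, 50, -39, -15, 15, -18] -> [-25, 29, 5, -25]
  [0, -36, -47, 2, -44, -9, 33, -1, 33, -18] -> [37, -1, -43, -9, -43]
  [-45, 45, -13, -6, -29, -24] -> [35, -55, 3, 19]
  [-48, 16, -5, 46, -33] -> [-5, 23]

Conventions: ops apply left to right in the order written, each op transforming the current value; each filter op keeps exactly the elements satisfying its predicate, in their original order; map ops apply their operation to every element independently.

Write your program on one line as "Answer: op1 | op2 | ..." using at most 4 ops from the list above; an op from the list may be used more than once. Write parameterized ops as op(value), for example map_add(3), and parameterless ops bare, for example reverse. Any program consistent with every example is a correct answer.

map_neg | map_add(-7) | map_add(-3) | filter_odd

Check, running the answer program on each example:
  [38, 15, 12, -20, 50, -39, -15, 15, -18] -> [-38, -15, -12, 20, -50, 39, 15, -15, 18] -> [-45, -22, -19, 13, -57, 32, 8, -22, 11] -> [-48, -25, -22, 10, -60, 29, 5, -25, 8] -> [-25, 29, 5, -25]
  [0, -36, -47, 2, -44, -9, 33, -1, 33, -18] -> [0, 36, 47, -2, 44, 9, -33, 1, -33, 18] -> [-7, 29, 40, -9, 37, 2, -40, -6, -40, 11] -> [-10, 26, 37, -12, 34, -1, -43, -9, -43, 8] -> [37, -1, -43, -9, -43]
  [-45, 45, -13, -6, -29, -24] -> [45, -45, 13, 6, 29, 24] -> [38, -52, 6, -1, 22, 17] -> [35, -55, 3, -4, 19, 14] -> [35, -55, 3, 19]
  [-48, 16, -5, 46, -33] -> [48, -16, 5, -46, 33] -> [41, -23, -2, -53, 26] -> [38, -26, -5, -56, 23] -> [-5, 23]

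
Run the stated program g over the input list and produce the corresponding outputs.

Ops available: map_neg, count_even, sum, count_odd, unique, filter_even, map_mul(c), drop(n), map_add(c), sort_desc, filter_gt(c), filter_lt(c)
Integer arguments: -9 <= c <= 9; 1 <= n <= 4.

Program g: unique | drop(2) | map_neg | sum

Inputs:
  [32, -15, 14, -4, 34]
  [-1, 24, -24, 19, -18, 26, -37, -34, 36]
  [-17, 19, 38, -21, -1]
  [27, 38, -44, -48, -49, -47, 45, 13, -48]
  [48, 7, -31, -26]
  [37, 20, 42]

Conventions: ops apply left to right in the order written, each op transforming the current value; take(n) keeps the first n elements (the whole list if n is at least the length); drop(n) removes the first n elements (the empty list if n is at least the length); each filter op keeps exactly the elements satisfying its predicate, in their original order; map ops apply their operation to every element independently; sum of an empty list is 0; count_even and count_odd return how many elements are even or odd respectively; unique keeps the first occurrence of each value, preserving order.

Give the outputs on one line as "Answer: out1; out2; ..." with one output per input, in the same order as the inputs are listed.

Execution, op by op:
  [32, -15, 14, -4, 34] -> [32, -15, 14, -4, 34] -> [14, -4, 34] -> [-14, 4, -34] -> -44
  [-1, 24, -24, 19, -18, 26, -37, -34, 36] -> [-1, 24, -24, 19, -18, 26, -37, -34, 36] -> [-24, 19, -18, 26, -37, -34, 36] -> [24, -19, 18, -26, 37, 34, -36] -> 32
  [-17, 19, 38, -21, -1] -> [-17, 19, 38, -21, -1] -> [38, -21, -1] -> [-38, 21, 1] -> -16
  [27, 38, -44, -48, -49, -47, 45, 13, -48] -> [27, 38, -44, -48, -49, -47, 45, 13] -> [-44, -48, -49, -47, 45, 13] -> [44, 48, 49, 47, -45, -13] -> 130
  [48, 7, -31, -26] -> [48, 7, -31, -26] -> [-31, -26] -> [31, 26] -> 57
  [37, 20, 42] -> [37, 20, 42] -> [42] -> [-42] -> -42

-44; 32; -16; 130; 57; -42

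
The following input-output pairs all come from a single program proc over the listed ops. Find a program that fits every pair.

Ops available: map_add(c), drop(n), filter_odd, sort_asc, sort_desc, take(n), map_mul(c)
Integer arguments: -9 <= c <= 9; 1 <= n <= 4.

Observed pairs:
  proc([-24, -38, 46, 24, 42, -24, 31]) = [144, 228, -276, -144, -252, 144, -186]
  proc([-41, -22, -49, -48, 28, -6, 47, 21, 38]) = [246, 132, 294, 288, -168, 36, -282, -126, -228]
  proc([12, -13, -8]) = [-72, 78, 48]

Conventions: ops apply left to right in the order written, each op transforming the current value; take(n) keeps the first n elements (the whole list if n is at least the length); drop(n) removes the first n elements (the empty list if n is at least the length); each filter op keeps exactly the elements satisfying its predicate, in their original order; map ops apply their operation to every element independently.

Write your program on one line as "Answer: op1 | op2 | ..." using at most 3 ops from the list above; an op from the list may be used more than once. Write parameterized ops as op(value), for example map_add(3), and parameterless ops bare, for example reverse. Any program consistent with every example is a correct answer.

map_mul(-3) | map_mul(2)

Check, running the answer program on each example:
  [-24, -38, 46, 24, 42, -24, 31] -> [72, 114, -138, -72, -126, 72, -93] -> [144, 228, -276, -144, -252, 144, -186]
  [-41, -22, -49, -48, 28, -6, 47, 21, 38] -> [123, 66, 147, 144, -84, 18, -141, -63, -114] -> [246, 132, 294, 288, -168, 36, -282, -126, -228]
  [12, -13, -8] -> [-36, 39, 24] -> [-72, 78, 48]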